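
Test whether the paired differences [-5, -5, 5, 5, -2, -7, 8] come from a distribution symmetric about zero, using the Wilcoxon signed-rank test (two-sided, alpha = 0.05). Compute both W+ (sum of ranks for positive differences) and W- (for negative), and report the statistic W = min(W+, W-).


Step 1: Drop any zero differences (none here) and take |d_i|.
|d| = [5, 5, 5, 5, 2, 7, 8]
Step 2: Midrank |d_i| (ties get averaged ranks).
ranks: |5|->3.5, |5|->3.5, |5|->3.5, |5|->3.5, |2|->1, |7|->6, |8|->7
Step 3: Attach original signs; sum ranks with positive sign and with negative sign.
W+ = 3.5 + 3.5 + 7 = 14
W- = 3.5 + 3.5 + 1 + 6 = 14
(Check: W+ + W- = 28 should equal n(n+1)/2 = 28.)
Step 4: Test statistic W = min(W+, W-) = 14.
Step 5: Ties in |d|, so use the tie-corrected normal approximation.
        E[W] = n(n+1)/4 = 7*8/4 = 14.
        Tie groups: |d|=5 (t=4); sum(t^3 - t) = 60.
        Var[W] = n(n+1)(2n+1)/24 - sum(t^3-t)/48 = 840/24 - 60/48 = 33.75.
        z = (W - E[W]) / sqrt(Var[W]) = (14 - 14) / 5.8095 = 0.0000.
        Two-sided p = 2*Phi(z) = 1.000000.
Step 6: alpha = 0.05. fail to reject H0.

W+ = 14, W- = 14, W = min = 14, p = 1.000000, fail to reject H0.


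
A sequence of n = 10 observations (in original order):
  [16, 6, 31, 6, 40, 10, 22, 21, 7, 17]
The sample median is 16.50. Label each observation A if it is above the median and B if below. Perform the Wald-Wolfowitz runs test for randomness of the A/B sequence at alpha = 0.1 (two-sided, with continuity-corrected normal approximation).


Step 1: Compute median = 16.50; label A = above, B = below.
Labels in order: BBABABAABA  (n_A = 5, n_B = 5)
Step 2: Count runs R = 8.
Step 3: Under H0 (random ordering), E[R] = 2*n_A*n_B/(n_A+n_B) + 1 = 2*5*5/10 + 1 = 6.0000.
        Var[R] = 2*n_A*n_B*(2*n_A*n_B - n_A - n_B) / ((n_A+n_B)^2 * (n_A+n_B-1)) = 2000/900 = 2.2222.
        SD[R] = 1.4907.
Step 4: Continuity-corrected z = (R - 0.5 - E[R]) / SD[R] = (8 - 0.5 - 6.0000) / 1.4907 = 1.0062.
Step 5: Two-sided p-value via normal approximation = 2*(1 - Phi(|z|)) = 0.314305.
Step 6: alpha = 0.1. fail to reject H0.

R = 8, z = 1.0062, p = 0.314305, fail to reject H0.


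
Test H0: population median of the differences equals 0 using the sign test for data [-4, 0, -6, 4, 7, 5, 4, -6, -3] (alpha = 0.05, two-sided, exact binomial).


Step 1: Discard zero differences. Original n = 9; n_eff = number of nonzero differences = 8.
Nonzero differences (with sign): -4, -6, +4, +7, +5, +4, -6, -3
Step 2: Count signs: positive = 4, negative = 4.
Step 3: Under H0: P(positive) = 0.5, so the number of positives S ~ Bin(8, 0.5).
Step 4: Two-sided exact p-value = sum of Bin(8,0.5) probabilities at or below the observed probability = 1.000000.
Step 5: alpha = 0.05. fail to reject H0.

n_eff = 8, pos = 4, neg = 4, p = 1.000000, fail to reject H0.


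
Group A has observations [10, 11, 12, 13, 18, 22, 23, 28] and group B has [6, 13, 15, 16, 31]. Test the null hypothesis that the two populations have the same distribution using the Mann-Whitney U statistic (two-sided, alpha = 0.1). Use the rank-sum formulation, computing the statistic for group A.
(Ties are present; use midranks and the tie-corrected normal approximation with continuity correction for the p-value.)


Step 1: Combine and sort all 13 observations; assign midranks.
sorted (value, group): (6,Y), (10,X), (11,X), (12,X), (13,X), (13,Y), (15,Y), (16,Y), (18,X), (22,X), (23,X), (28,X), (31,Y)
ranks: 6->1, 10->2, 11->3, 12->4, 13->5.5, 13->5.5, 15->7, 16->8, 18->9, 22->10, 23->11, 28->12, 31->13
Step 2: Rank sum for X: R1 = 2 + 3 + 4 + 5.5 + 9 + 10 + 11 + 12 = 56.5.
Step 3: U_X = R1 - n1(n1+1)/2 = 56.5 - 8*9/2 = 56.5 - 36 = 20.5.
       U_Y = n1*n2 - U_X = 40 - 20.5 = 19.5.
Step 4: Ties are present, so use the tie-corrected normal approximation (with continuity correction) for the p-value.
Step 5: p-value = 1.000000; compare to alpha = 0.1. fail to reject H0.

U_X = 20.5, p = 1.000000, fail to reject H0 at alpha = 0.1.


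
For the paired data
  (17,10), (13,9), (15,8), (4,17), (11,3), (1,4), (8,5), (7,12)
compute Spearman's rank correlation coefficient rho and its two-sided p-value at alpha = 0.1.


Step 1: Rank x and y separately (midranks; no ties here).
rank(x): 17->8, 13->6, 15->7, 4->2, 11->5, 1->1, 8->4, 7->3
rank(y): 10->6, 9->5, 8->4, 17->8, 3->1, 4->2, 5->3, 12->7
Step 2: d_i = R_x(i) - R_y(i); compute d_i^2.
  (8-6)^2=4, (6-5)^2=1, (7-4)^2=9, (2-8)^2=36, (5-1)^2=16, (1-2)^2=1, (4-3)^2=1, (3-7)^2=16
sum(d^2) = 84.
Step 3: rho = 1 - 6*84 / (8*(8^2 - 1)) = 1 - 504/504 = 0.000000.
Step 4: Under H0, t = rho * sqrt((n-2)/(1-rho^2)) = 0.0000 ~ t(6).
Step 5: Two-sided p-value from the t-distribution with 6 df = 1.000000.
Step 6: alpha = 0.1. fail to reject H0.

rho = 0.0000, p = 1.000000, fail to reject H0 at alpha = 0.1.


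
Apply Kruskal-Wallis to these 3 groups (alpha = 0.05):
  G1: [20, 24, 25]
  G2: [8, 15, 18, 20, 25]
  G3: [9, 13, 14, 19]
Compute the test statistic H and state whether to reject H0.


Step 1: Combine all N = 12 observations and assign midranks.
sorted (value, group, rank): (8,G2,1), (9,G3,2), (13,G3,3), (14,G3,4), (15,G2,5), (18,G2,6), (19,G3,7), (20,G1,8.5), (20,G2,8.5), (24,G1,10), (25,G1,11.5), (25,G2,11.5)
Step 2: Sum ranks within each group.
R_1 = 30 (n_1 = 3)
R_2 = 32 (n_2 = 5)
R_3 = 16 (n_3 = 4)
Step 3: H = 12/(N(N+1)) * sum(R_i^2/n_i) - 3(N+1)
     = 12/(12*13) * (30^2/3 + 32^2/5 + 16^2/4) - 3*13
     = 0.076923 * 568.8 - 39
     = 4.753846.
Step 4: Ties present; correction factor C = 1 - 12/(12^3 - 12) = 0.993007. Corrected H = 4.753846 / 0.993007 = 4.787324.
Step 5: Under H0, H ~ chi^2(2); p-value = 0.091295.
Step 6: alpha = 0.05. fail to reject H0.

H = 4.7873, df = 2, p = 0.091295, fail to reject H0.


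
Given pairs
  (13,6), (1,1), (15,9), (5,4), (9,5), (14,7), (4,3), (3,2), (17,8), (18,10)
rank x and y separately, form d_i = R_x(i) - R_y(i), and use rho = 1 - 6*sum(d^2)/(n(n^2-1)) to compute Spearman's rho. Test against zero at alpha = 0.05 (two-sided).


Step 1: Rank x and y separately (midranks; no ties here).
rank(x): 13->6, 1->1, 15->8, 5->4, 9->5, 14->7, 4->3, 3->2, 17->9, 18->10
rank(y): 6->6, 1->1, 9->9, 4->4, 5->5, 7->7, 3->3, 2->2, 8->8, 10->10
Step 2: d_i = R_x(i) - R_y(i); compute d_i^2.
  (6-6)^2=0, (1-1)^2=0, (8-9)^2=1, (4-4)^2=0, (5-5)^2=0, (7-7)^2=0, (3-3)^2=0, (2-2)^2=0, (9-8)^2=1, (10-10)^2=0
sum(d^2) = 2.
Step 3: rho = 1 - 6*2 / (10*(10^2 - 1)) = 1 - 12/990 = 0.987879.
Step 4: Under H0, t = rho * sqrt((n-2)/(1-rho^2)) = 18.0003 ~ t(8).
Step 5: Two-sided p-value from the t-distribution with 8 df = 0.000000.
Step 6: alpha = 0.05. reject H0.

rho = 0.9879, p = 0.000000, reject H0 at alpha = 0.05.


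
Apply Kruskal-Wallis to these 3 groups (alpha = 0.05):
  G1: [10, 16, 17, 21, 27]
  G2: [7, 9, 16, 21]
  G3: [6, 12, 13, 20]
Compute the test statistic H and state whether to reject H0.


Step 1: Combine all N = 13 observations and assign midranks.
sorted (value, group, rank): (6,G3,1), (7,G2,2), (9,G2,3), (10,G1,4), (12,G3,5), (13,G3,6), (16,G1,7.5), (16,G2,7.5), (17,G1,9), (20,G3,10), (21,G1,11.5), (21,G2,11.5), (27,G1,13)
Step 2: Sum ranks within each group.
R_1 = 45 (n_1 = 5)
R_2 = 24 (n_2 = 4)
R_3 = 22 (n_3 = 4)
Step 3: H = 12/(N(N+1)) * sum(R_i^2/n_i) - 3(N+1)
     = 12/(13*14) * (45^2/5 + 24^2/4 + 22^2/4) - 3*14
     = 0.065934 * 670 - 42
     = 2.175824.
Step 4: Ties present; correction factor C = 1 - 12/(13^3 - 13) = 0.994505. Corrected H = 2.175824 / 0.994505 = 2.187845.
Step 5: Under H0, H ~ chi^2(2); p-value = 0.334900.
Step 6: alpha = 0.05. fail to reject H0.

H = 2.1878, df = 2, p = 0.334900, fail to reject H0.


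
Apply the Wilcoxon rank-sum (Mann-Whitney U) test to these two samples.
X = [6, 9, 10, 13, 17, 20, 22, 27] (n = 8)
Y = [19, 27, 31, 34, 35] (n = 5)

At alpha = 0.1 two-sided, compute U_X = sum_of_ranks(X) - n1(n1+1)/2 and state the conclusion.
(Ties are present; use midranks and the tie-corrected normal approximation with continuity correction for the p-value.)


Step 1: Combine and sort all 13 observations; assign midranks.
sorted (value, group): (6,X), (9,X), (10,X), (13,X), (17,X), (19,Y), (20,X), (22,X), (27,X), (27,Y), (31,Y), (34,Y), (35,Y)
ranks: 6->1, 9->2, 10->3, 13->4, 17->5, 19->6, 20->7, 22->8, 27->9.5, 27->9.5, 31->11, 34->12, 35->13
Step 2: Rank sum for X: R1 = 1 + 2 + 3 + 4 + 5 + 7 + 8 + 9.5 = 39.5.
Step 3: U_X = R1 - n1(n1+1)/2 = 39.5 - 8*9/2 = 39.5 - 36 = 3.5.
       U_Y = n1*n2 - U_X = 40 - 3.5 = 36.5.
Step 4: Ties are present, so use the tie-corrected normal approximation (with continuity correction) for the p-value.
Step 5: p-value = 0.019007; compare to alpha = 0.1. reject H0.

U_X = 3.5, p = 0.019007, reject H0 at alpha = 0.1.


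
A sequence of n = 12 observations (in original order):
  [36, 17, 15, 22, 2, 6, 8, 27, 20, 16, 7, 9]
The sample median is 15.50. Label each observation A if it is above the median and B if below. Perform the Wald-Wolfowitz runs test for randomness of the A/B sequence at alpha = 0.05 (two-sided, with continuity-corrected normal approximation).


Step 1: Compute median = 15.50; label A = above, B = below.
Labels in order: AABABBBAAABB  (n_A = 6, n_B = 6)
Step 2: Count runs R = 6.
Step 3: Under H0 (random ordering), E[R] = 2*n_A*n_B/(n_A+n_B) + 1 = 2*6*6/12 + 1 = 7.0000.
        Var[R] = 2*n_A*n_B*(2*n_A*n_B - n_A - n_B) / ((n_A+n_B)^2 * (n_A+n_B-1)) = 4320/1584 = 2.7273.
        SD[R] = 1.6514.
Step 4: Continuity-corrected z = (R + 0.5 - E[R]) / SD[R] = (6 + 0.5 - 7.0000) / 1.6514 = -0.3028.
Step 5: Two-sided p-value via normal approximation = 2*(1 - Phi(|z|)) = 0.762069.
Step 6: alpha = 0.05. fail to reject H0.

R = 6, z = -0.3028, p = 0.762069, fail to reject H0.


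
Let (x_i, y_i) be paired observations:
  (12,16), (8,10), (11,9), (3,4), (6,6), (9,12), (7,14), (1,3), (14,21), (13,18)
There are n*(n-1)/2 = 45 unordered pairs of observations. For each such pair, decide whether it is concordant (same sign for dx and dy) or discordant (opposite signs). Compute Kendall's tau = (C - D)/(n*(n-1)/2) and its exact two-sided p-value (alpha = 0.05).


Step 1: Enumerate the 45 unordered pairs (i,j) with i<j and classify each by sign(x_j-x_i) * sign(y_j-y_i).
  (1,2):dx=-4,dy=-6->C; (1,3):dx=-1,dy=-7->C; (1,4):dx=-9,dy=-12->C; (1,5):dx=-6,dy=-10->C
  (1,6):dx=-3,dy=-4->C; (1,7):dx=-5,dy=-2->C; (1,8):dx=-11,dy=-13->C; (1,9):dx=+2,dy=+5->C
  (1,10):dx=+1,dy=+2->C; (2,3):dx=+3,dy=-1->D; (2,4):dx=-5,dy=-6->C; (2,5):dx=-2,dy=-4->C
  (2,6):dx=+1,dy=+2->C; (2,7):dx=-1,dy=+4->D; (2,8):dx=-7,dy=-7->C; (2,9):dx=+6,dy=+11->C
  (2,10):dx=+5,dy=+8->C; (3,4):dx=-8,dy=-5->C; (3,5):dx=-5,dy=-3->C; (3,6):dx=-2,dy=+3->D
  (3,7):dx=-4,dy=+5->D; (3,8):dx=-10,dy=-6->C; (3,9):dx=+3,dy=+12->C; (3,10):dx=+2,dy=+9->C
  (4,5):dx=+3,dy=+2->C; (4,6):dx=+6,dy=+8->C; (4,7):dx=+4,dy=+10->C; (4,8):dx=-2,dy=-1->C
  (4,9):dx=+11,dy=+17->C; (4,10):dx=+10,dy=+14->C; (5,6):dx=+3,dy=+6->C; (5,7):dx=+1,dy=+8->C
  (5,8):dx=-5,dy=-3->C; (5,9):dx=+8,dy=+15->C; (5,10):dx=+7,dy=+12->C; (6,7):dx=-2,dy=+2->D
  (6,8):dx=-8,dy=-9->C; (6,9):dx=+5,dy=+9->C; (6,10):dx=+4,dy=+6->C; (7,8):dx=-6,dy=-11->C
  (7,9):dx=+7,dy=+7->C; (7,10):dx=+6,dy=+4->C; (8,9):dx=+13,dy=+18->C; (8,10):dx=+12,dy=+15->C
  (9,10):dx=-1,dy=-3->C
Step 2: C = 40, D = 5, total pairs = 45.
Step 3: tau = (C - D)/(n(n-1)/2) = (40 - 5)/45 = 0.777778.
Step 4: Exact two-sided p-value (enumerate n! = 3628800 permutations of y under H0): p = 0.000946.
Step 5: alpha = 0.05. reject H0.

tau_b = 0.7778 (C=40, D=5), p = 0.000946, reject H0.


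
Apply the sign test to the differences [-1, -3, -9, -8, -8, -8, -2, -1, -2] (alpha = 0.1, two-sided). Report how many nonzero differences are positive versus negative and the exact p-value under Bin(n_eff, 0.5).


Step 1: Discard zero differences. Original n = 9; n_eff = number of nonzero differences = 9.
Nonzero differences (with sign): -1, -3, -9, -8, -8, -8, -2, -1, -2
Step 2: Count signs: positive = 0, negative = 9.
Step 3: Under H0: P(positive) = 0.5, so the number of positives S ~ Bin(9, 0.5).
Step 4: Two-sided exact p-value = sum of Bin(9,0.5) probabilities at or below the observed probability = 0.003906.
Step 5: alpha = 0.1. reject H0.

n_eff = 9, pos = 0, neg = 9, p = 0.003906, reject H0.


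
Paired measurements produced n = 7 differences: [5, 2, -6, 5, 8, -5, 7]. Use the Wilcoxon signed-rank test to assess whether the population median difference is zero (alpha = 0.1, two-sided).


Step 1: Drop any zero differences (none here) and take |d_i|.
|d| = [5, 2, 6, 5, 8, 5, 7]
Step 2: Midrank |d_i| (ties get averaged ranks).
ranks: |5|->3, |2|->1, |6|->5, |5|->3, |8|->7, |5|->3, |7|->6
Step 3: Attach original signs; sum ranks with positive sign and with negative sign.
W+ = 3 + 1 + 3 + 7 + 6 = 20
W- = 5 + 3 = 8
(Check: W+ + W- = 28 should equal n(n+1)/2 = 28.)
Step 4: Test statistic W = min(W+, W-) = 8.
Step 5: Ties in |d|, so use the tie-corrected normal approximation.
        E[W] = n(n+1)/4 = 7*8/4 = 14.
        Tie groups: |d|=5 (t=3); sum(t^3 - t) = 24.
        Var[W] = n(n+1)(2n+1)/24 - sum(t^3-t)/48 = 840/24 - 24/48 = 34.5.
        z = (W - E[W]) / sqrt(Var[W]) = (8 - 14) / 5.8737 = -1.0215.
        Two-sided p = 2*Phi(z) = 0.307014.
Step 6: alpha = 0.1. fail to reject H0.

W+ = 20, W- = 8, W = min = 8, p = 0.307014, fail to reject H0.


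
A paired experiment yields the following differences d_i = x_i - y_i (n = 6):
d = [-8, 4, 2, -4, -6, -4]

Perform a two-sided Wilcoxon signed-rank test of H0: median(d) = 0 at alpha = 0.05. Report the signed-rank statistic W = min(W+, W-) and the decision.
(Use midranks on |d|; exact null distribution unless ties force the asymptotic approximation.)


Step 1: Drop any zero differences (none here) and take |d_i|.
|d| = [8, 4, 2, 4, 6, 4]
Step 2: Midrank |d_i| (ties get averaged ranks).
ranks: |8|->6, |4|->3, |2|->1, |4|->3, |6|->5, |4|->3
Step 3: Attach original signs; sum ranks with positive sign and with negative sign.
W+ = 3 + 1 = 4
W- = 6 + 3 + 5 + 3 = 17
(Check: W+ + W- = 21 should equal n(n+1)/2 = 21.)
Step 4: Test statistic W = min(W+, W-) = 4.
Step 5: Ties in |d|, so use the tie-corrected normal approximation.
        E[W] = n(n+1)/4 = 6*7/4 = 10.5.
        Tie groups: |d|=4 (t=3); sum(t^3 - t) = 24.
        Var[W] = n(n+1)(2n+1)/24 - sum(t^3-t)/48 = 546/24 - 24/48 = 22.25.
        z = (W - E[W]) / sqrt(Var[W]) = (4 - 10.5) / 4.7170 = -1.3780.
        Two-sided p = 2*Phi(z) = 0.168204.
Step 6: alpha = 0.05. fail to reject H0.

W+ = 4, W- = 17, W = min = 4, p = 0.168204, fail to reject H0.


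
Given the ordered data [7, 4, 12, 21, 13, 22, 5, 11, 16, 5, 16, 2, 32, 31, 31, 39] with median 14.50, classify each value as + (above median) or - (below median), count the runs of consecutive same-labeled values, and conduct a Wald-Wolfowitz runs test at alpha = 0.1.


Step 1: Compute median = 14.50; label A = above, B = below.
Labels in order: BBBABABBABABAAAA  (n_A = 8, n_B = 8)
Step 2: Count runs R = 10.
Step 3: Under H0 (random ordering), E[R] = 2*n_A*n_B/(n_A+n_B) + 1 = 2*8*8/16 + 1 = 9.0000.
        Var[R] = 2*n_A*n_B*(2*n_A*n_B - n_A - n_B) / ((n_A+n_B)^2 * (n_A+n_B-1)) = 14336/3840 = 3.7333.
        SD[R] = 1.9322.
Step 4: Continuity-corrected z = (R - 0.5 - E[R]) / SD[R] = (10 - 0.5 - 9.0000) / 1.9322 = 0.2588.
Step 5: Two-sided p-value via normal approximation = 2*(1 - Phi(|z|)) = 0.795809.
Step 6: alpha = 0.1. fail to reject H0.

R = 10, z = 0.2588, p = 0.795809, fail to reject H0.


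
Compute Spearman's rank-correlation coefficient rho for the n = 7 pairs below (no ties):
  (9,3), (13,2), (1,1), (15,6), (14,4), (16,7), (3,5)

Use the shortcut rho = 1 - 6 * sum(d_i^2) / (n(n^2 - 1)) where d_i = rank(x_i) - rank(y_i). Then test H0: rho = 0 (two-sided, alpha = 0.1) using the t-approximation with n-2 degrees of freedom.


Step 1: Rank x and y separately (midranks; no ties here).
rank(x): 9->3, 13->4, 1->1, 15->6, 14->5, 16->7, 3->2
rank(y): 3->3, 2->2, 1->1, 6->6, 4->4, 7->7, 5->5
Step 2: d_i = R_x(i) - R_y(i); compute d_i^2.
  (3-3)^2=0, (4-2)^2=4, (1-1)^2=0, (6-6)^2=0, (5-4)^2=1, (7-7)^2=0, (2-5)^2=9
sum(d^2) = 14.
Step 3: rho = 1 - 6*14 / (7*(7^2 - 1)) = 1 - 84/336 = 0.750000.
Step 4: Under H0, t = rho * sqrt((n-2)/(1-rho^2)) = 2.5355 ~ t(5).
Step 5: Two-sided p-value from the t-distribution with 5 df = 0.052181.
Step 6: alpha = 0.1. reject H0.

rho = 0.7500, p = 0.052181, reject H0 at alpha = 0.1.


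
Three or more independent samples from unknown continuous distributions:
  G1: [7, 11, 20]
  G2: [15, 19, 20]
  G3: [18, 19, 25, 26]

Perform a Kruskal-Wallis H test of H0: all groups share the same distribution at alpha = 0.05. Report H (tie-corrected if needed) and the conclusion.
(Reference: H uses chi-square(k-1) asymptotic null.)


Step 1: Combine all N = 10 observations and assign midranks.
sorted (value, group, rank): (7,G1,1), (11,G1,2), (15,G2,3), (18,G3,4), (19,G2,5.5), (19,G3,5.5), (20,G1,7.5), (20,G2,7.5), (25,G3,9), (26,G3,10)
Step 2: Sum ranks within each group.
R_1 = 10.5 (n_1 = 3)
R_2 = 16 (n_2 = 3)
R_3 = 28.5 (n_3 = 4)
Step 3: H = 12/(N(N+1)) * sum(R_i^2/n_i) - 3(N+1)
     = 12/(10*11) * (10.5^2/3 + 16^2/3 + 28.5^2/4) - 3*11
     = 0.109091 * 325.146 - 33
     = 2.470455.
Step 4: Ties present; correction factor C = 1 - 12/(10^3 - 10) = 0.987879. Corrected H = 2.470455 / 0.987879 = 2.500767.
Step 5: Under H0, H ~ chi^2(2); p-value = 0.286395.
Step 6: alpha = 0.05. fail to reject H0.

H = 2.5008, df = 2, p = 0.286395, fail to reject H0.


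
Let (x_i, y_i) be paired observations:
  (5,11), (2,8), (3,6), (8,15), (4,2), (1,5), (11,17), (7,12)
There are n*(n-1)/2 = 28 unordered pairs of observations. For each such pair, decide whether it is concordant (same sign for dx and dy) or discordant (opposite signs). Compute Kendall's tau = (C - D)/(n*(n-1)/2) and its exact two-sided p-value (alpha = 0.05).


Step 1: Enumerate the 28 unordered pairs (i,j) with i<j and classify each by sign(x_j-x_i) * sign(y_j-y_i).
  (1,2):dx=-3,dy=-3->C; (1,3):dx=-2,dy=-5->C; (1,4):dx=+3,dy=+4->C; (1,5):dx=-1,dy=-9->C
  (1,6):dx=-4,dy=-6->C; (1,7):dx=+6,dy=+6->C; (1,8):dx=+2,dy=+1->C; (2,3):dx=+1,dy=-2->D
  (2,4):dx=+6,dy=+7->C; (2,5):dx=+2,dy=-6->D; (2,6):dx=-1,dy=-3->C; (2,7):dx=+9,dy=+9->C
  (2,8):dx=+5,dy=+4->C; (3,4):dx=+5,dy=+9->C; (3,5):dx=+1,dy=-4->D; (3,6):dx=-2,dy=-1->C
  (3,7):dx=+8,dy=+11->C; (3,8):dx=+4,dy=+6->C; (4,5):dx=-4,dy=-13->C; (4,6):dx=-7,dy=-10->C
  (4,7):dx=+3,dy=+2->C; (4,8):dx=-1,dy=-3->C; (5,6):dx=-3,dy=+3->D; (5,7):dx=+7,dy=+15->C
  (5,8):dx=+3,dy=+10->C; (6,7):dx=+10,dy=+12->C; (6,8):dx=+6,dy=+7->C; (7,8):dx=-4,dy=-5->C
Step 2: C = 24, D = 4, total pairs = 28.
Step 3: tau = (C - D)/(n(n-1)/2) = (24 - 4)/28 = 0.714286.
Step 4: Exact two-sided p-value (enumerate n! = 40320 permutations of y under H0): p = 0.014137.
Step 5: alpha = 0.05. reject H0.

tau_b = 0.7143 (C=24, D=4), p = 0.014137, reject H0.


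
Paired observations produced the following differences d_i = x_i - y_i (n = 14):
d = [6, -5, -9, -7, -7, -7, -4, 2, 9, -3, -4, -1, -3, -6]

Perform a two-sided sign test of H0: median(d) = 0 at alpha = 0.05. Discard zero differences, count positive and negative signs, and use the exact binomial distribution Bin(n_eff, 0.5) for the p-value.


Step 1: Discard zero differences. Original n = 14; n_eff = number of nonzero differences = 14.
Nonzero differences (with sign): +6, -5, -9, -7, -7, -7, -4, +2, +9, -3, -4, -1, -3, -6
Step 2: Count signs: positive = 3, negative = 11.
Step 3: Under H0: P(positive) = 0.5, so the number of positives S ~ Bin(14, 0.5).
Step 4: Two-sided exact p-value = sum of Bin(14,0.5) probabilities at or below the observed probability = 0.057373.
Step 5: alpha = 0.05. fail to reject H0.

n_eff = 14, pos = 3, neg = 11, p = 0.057373, fail to reject H0.


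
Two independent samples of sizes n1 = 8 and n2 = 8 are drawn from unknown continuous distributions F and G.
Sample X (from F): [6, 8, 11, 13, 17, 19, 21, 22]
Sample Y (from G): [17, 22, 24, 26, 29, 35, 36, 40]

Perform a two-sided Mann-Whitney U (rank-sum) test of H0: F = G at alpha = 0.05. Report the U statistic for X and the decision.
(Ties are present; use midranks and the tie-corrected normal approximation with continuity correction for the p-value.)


Step 1: Combine and sort all 16 observations; assign midranks.
sorted (value, group): (6,X), (8,X), (11,X), (13,X), (17,X), (17,Y), (19,X), (21,X), (22,X), (22,Y), (24,Y), (26,Y), (29,Y), (35,Y), (36,Y), (40,Y)
ranks: 6->1, 8->2, 11->3, 13->4, 17->5.5, 17->5.5, 19->7, 21->8, 22->9.5, 22->9.5, 24->11, 26->12, 29->13, 35->14, 36->15, 40->16
Step 2: Rank sum for X: R1 = 1 + 2 + 3 + 4 + 5.5 + 7 + 8 + 9.5 = 40.
Step 3: U_X = R1 - n1(n1+1)/2 = 40 - 8*9/2 = 40 - 36 = 4.
       U_Y = n1*n2 - U_X = 64 - 4 = 60.
Step 4: Ties are present, so use the tie-corrected normal approximation (with continuity correction) for the p-value.
Step 5: p-value = 0.003824; compare to alpha = 0.05. reject H0.

U_X = 4, p = 0.003824, reject H0 at alpha = 0.05.


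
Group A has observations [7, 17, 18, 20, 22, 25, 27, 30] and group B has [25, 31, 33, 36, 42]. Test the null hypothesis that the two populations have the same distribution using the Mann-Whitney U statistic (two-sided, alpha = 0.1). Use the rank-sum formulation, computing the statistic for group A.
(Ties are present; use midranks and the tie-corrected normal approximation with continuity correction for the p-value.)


Step 1: Combine and sort all 13 observations; assign midranks.
sorted (value, group): (7,X), (17,X), (18,X), (20,X), (22,X), (25,X), (25,Y), (27,X), (30,X), (31,Y), (33,Y), (36,Y), (42,Y)
ranks: 7->1, 17->2, 18->3, 20->4, 22->5, 25->6.5, 25->6.5, 27->8, 30->9, 31->10, 33->11, 36->12, 42->13
Step 2: Rank sum for X: R1 = 1 + 2 + 3 + 4 + 5 + 6.5 + 8 + 9 = 38.5.
Step 3: U_X = R1 - n1(n1+1)/2 = 38.5 - 8*9/2 = 38.5 - 36 = 2.5.
       U_Y = n1*n2 - U_X = 40 - 2.5 = 37.5.
Step 4: Ties are present, so use the tie-corrected normal approximation (with continuity correction) for the p-value.
Step 5: p-value = 0.012704; compare to alpha = 0.1. reject H0.

U_X = 2.5, p = 0.012704, reject H0 at alpha = 0.1.


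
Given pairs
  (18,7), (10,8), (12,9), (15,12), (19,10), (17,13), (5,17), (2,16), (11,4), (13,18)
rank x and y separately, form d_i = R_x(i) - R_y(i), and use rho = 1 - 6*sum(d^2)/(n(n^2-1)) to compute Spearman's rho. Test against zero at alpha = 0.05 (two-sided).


Step 1: Rank x and y separately (midranks; no ties here).
rank(x): 18->9, 10->3, 12->5, 15->7, 19->10, 17->8, 5->2, 2->1, 11->4, 13->6
rank(y): 7->2, 8->3, 9->4, 12->6, 10->5, 13->7, 17->9, 16->8, 4->1, 18->10
Step 2: d_i = R_x(i) - R_y(i); compute d_i^2.
  (9-2)^2=49, (3-3)^2=0, (5-4)^2=1, (7-6)^2=1, (10-5)^2=25, (8-7)^2=1, (2-9)^2=49, (1-8)^2=49, (4-1)^2=9, (6-10)^2=16
sum(d^2) = 200.
Step 3: rho = 1 - 6*200 / (10*(10^2 - 1)) = 1 - 1200/990 = -0.212121.
Step 4: Under H0, t = rho * sqrt((n-2)/(1-rho^2)) = -0.6139 ~ t(8).
Step 5: Two-sided p-value from the t-distribution with 8 df = 0.556306.
Step 6: alpha = 0.05. fail to reject H0.

rho = -0.2121, p = 0.556306, fail to reject H0 at alpha = 0.05.


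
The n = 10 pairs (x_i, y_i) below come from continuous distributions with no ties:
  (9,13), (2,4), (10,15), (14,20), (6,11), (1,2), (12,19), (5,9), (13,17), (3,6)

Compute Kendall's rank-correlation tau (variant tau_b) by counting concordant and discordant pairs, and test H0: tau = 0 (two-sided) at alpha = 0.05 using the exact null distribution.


Step 1: Enumerate the 45 unordered pairs (i,j) with i<j and classify each by sign(x_j-x_i) * sign(y_j-y_i).
  (1,2):dx=-7,dy=-9->C; (1,3):dx=+1,dy=+2->C; (1,4):dx=+5,dy=+7->C; (1,5):dx=-3,dy=-2->C
  (1,6):dx=-8,dy=-11->C; (1,7):dx=+3,dy=+6->C; (1,8):dx=-4,dy=-4->C; (1,9):dx=+4,dy=+4->C
  (1,10):dx=-6,dy=-7->C; (2,3):dx=+8,dy=+11->C; (2,4):dx=+12,dy=+16->C; (2,5):dx=+4,dy=+7->C
  (2,6):dx=-1,dy=-2->C; (2,7):dx=+10,dy=+15->C; (2,8):dx=+3,dy=+5->C; (2,9):dx=+11,dy=+13->C
  (2,10):dx=+1,dy=+2->C; (3,4):dx=+4,dy=+5->C; (3,5):dx=-4,dy=-4->C; (3,6):dx=-9,dy=-13->C
  (3,7):dx=+2,dy=+4->C; (3,8):dx=-5,dy=-6->C; (3,9):dx=+3,dy=+2->C; (3,10):dx=-7,dy=-9->C
  (4,5):dx=-8,dy=-9->C; (4,6):dx=-13,dy=-18->C; (4,7):dx=-2,dy=-1->C; (4,8):dx=-9,dy=-11->C
  (4,9):dx=-1,dy=-3->C; (4,10):dx=-11,dy=-14->C; (5,6):dx=-5,dy=-9->C; (5,7):dx=+6,dy=+8->C
  (5,8):dx=-1,dy=-2->C; (5,9):dx=+7,dy=+6->C; (5,10):dx=-3,dy=-5->C; (6,7):dx=+11,dy=+17->C
  (6,8):dx=+4,dy=+7->C; (6,9):dx=+12,dy=+15->C; (6,10):dx=+2,dy=+4->C; (7,8):dx=-7,dy=-10->C
  (7,9):dx=+1,dy=-2->D; (7,10):dx=-9,dy=-13->C; (8,9):dx=+8,dy=+8->C; (8,10):dx=-2,dy=-3->C
  (9,10):dx=-10,dy=-11->C
Step 2: C = 44, D = 1, total pairs = 45.
Step 3: tau = (C - D)/(n(n-1)/2) = (44 - 1)/45 = 0.955556.
Step 4: Exact two-sided p-value (enumerate n! = 3628800 permutations of y under H0): p = 0.000006.
Step 5: alpha = 0.05. reject H0.

tau_b = 0.9556 (C=44, D=1), p = 0.000006, reject H0.


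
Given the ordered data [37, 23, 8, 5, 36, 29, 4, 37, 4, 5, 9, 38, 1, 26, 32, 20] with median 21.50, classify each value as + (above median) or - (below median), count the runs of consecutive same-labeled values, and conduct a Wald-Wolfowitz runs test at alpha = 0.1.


Step 1: Compute median = 21.50; label A = above, B = below.
Labels in order: AABBAABABBBABAAB  (n_A = 8, n_B = 8)
Step 2: Count runs R = 10.
Step 3: Under H0 (random ordering), E[R] = 2*n_A*n_B/(n_A+n_B) + 1 = 2*8*8/16 + 1 = 9.0000.
        Var[R] = 2*n_A*n_B*(2*n_A*n_B - n_A - n_B) / ((n_A+n_B)^2 * (n_A+n_B-1)) = 14336/3840 = 3.7333.
        SD[R] = 1.9322.
Step 4: Continuity-corrected z = (R - 0.5 - E[R]) / SD[R] = (10 - 0.5 - 9.0000) / 1.9322 = 0.2588.
Step 5: Two-sided p-value via normal approximation = 2*(1 - Phi(|z|)) = 0.795809.
Step 6: alpha = 0.1. fail to reject H0.

R = 10, z = 0.2588, p = 0.795809, fail to reject H0.


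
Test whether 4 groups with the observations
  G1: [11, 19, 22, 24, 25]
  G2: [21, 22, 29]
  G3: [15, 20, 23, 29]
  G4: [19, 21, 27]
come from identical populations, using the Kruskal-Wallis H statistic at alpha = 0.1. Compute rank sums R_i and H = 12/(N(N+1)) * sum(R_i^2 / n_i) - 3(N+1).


Step 1: Combine all N = 15 observations and assign midranks.
sorted (value, group, rank): (11,G1,1), (15,G3,2), (19,G1,3.5), (19,G4,3.5), (20,G3,5), (21,G2,6.5), (21,G4,6.5), (22,G1,8.5), (22,G2,8.5), (23,G3,10), (24,G1,11), (25,G1,12), (27,G4,13), (29,G2,14.5), (29,G3,14.5)
Step 2: Sum ranks within each group.
R_1 = 36 (n_1 = 5)
R_2 = 29.5 (n_2 = 3)
R_3 = 31.5 (n_3 = 4)
R_4 = 23 (n_4 = 3)
Step 3: H = 12/(N(N+1)) * sum(R_i^2/n_i) - 3(N+1)
     = 12/(15*16) * (36^2/5 + 29.5^2/3 + 31.5^2/4 + 23^2/3) - 3*16
     = 0.050000 * 973.679 - 48
     = 0.683958.
Step 4: Ties present; correction factor C = 1 - 24/(15^3 - 15) = 0.992857. Corrected H = 0.683958 / 0.992857 = 0.688879.
Step 5: Under H0, H ~ chi^2(3); p-value = 0.875817.
Step 6: alpha = 0.1. fail to reject H0.

H = 0.6889, df = 3, p = 0.875817, fail to reject H0.


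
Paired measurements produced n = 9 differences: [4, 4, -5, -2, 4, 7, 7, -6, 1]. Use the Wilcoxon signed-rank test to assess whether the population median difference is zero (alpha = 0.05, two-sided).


Step 1: Drop any zero differences (none here) and take |d_i|.
|d| = [4, 4, 5, 2, 4, 7, 7, 6, 1]
Step 2: Midrank |d_i| (ties get averaged ranks).
ranks: |4|->4, |4|->4, |5|->6, |2|->2, |4|->4, |7|->8.5, |7|->8.5, |6|->7, |1|->1
Step 3: Attach original signs; sum ranks with positive sign and with negative sign.
W+ = 4 + 4 + 4 + 8.5 + 8.5 + 1 = 30
W- = 6 + 2 + 7 = 15
(Check: W+ + W- = 45 should equal n(n+1)/2 = 45.)
Step 4: Test statistic W = min(W+, W-) = 15.
Step 5: Ties in |d|, so use the tie-corrected normal approximation.
        E[W] = n(n+1)/4 = 9*10/4 = 22.5.
        Tie groups: |d|=4 (t=3), |d|=7 (t=2); sum(t^3 - t) = 30.
        Var[W] = n(n+1)(2n+1)/24 - sum(t^3-t)/48 = 1710/24 - 30/48 = 70.625.
        z = (W - E[W]) / sqrt(Var[W]) = (15 - 22.5) / 8.4039 = -0.8924.
        Two-sided p = 2*Phi(z) = 0.372154.
Step 6: alpha = 0.05. fail to reject H0.

W+ = 30, W- = 15, W = min = 15, p = 0.372154, fail to reject H0.


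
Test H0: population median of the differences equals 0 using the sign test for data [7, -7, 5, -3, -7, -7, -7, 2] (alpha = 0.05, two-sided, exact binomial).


Step 1: Discard zero differences. Original n = 8; n_eff = number of nonzero differences = 8.
Nonzero differences (with sign): +7, -7, +5, -3, -7, -7, -7, +2
Step 2: Count signs: positive = 3, negative = 5.
Step 3: Under H0: P(positive) = 0.5, so the number of positives S ~ Bin(8, 0.5).
Step 4: Two-sided exact p-value = sum of Bin(8,0.5) probabilities at or below the observed probability = 0.726562.
Step 5: alpha = 0.05. fail to reject H0.

n_eff = 8, pos = 3, neg = 5, p = 0.726562, fail to reject H0.


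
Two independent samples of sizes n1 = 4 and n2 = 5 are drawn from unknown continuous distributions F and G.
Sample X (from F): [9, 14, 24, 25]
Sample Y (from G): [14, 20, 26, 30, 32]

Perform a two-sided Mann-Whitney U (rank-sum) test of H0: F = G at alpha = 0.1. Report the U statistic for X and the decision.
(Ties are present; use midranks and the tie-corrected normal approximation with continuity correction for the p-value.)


Step 1: Combine and sort all 9 observations; assign midranks.
sorted (value, group): (9,X), (14,X), (14,Y), (20,Y), (24,X), (25,X), (26,Y), (30,Y), (32,Y)
ranks: 9->1, 14->2.5, 14->2.5, 20->4, 24->5, 25->6, 26->7, 30->8, 32->9
Step 2: Rank sum for X: R1 = 1 + 2.5 + 5 + 6 = 14.5.
Step 3: U_X = R1 - n1(n1+1)/2 = 14.5 - 4*5/2 = 14.5 - 10 = 4.5.
       U_Y = n1*n2 - U_X = 20 - 4.5 = 15.5.
Step 4: Ties are present, so use the tie-corrected normal approximation (with continuity correction) for the p-value.
Step 5: p-value = 0.218742; compare to alpha = 0.1. fail to reject H0.

U_X = 4.5, p = 0.218742, fail to reject H0 at alpha = 0.1.


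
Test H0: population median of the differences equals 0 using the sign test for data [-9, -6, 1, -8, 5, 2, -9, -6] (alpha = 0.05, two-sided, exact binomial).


Step 1: Discard zero differences. Original n = 8; n_eff = number of nonzero differences = 8.
Nonzero differences (with sign): -9, -6, +1, -8, +5, +2, -9, -6
Step 2: Count signs: positive = 3, negative = 5.
Step 3: Under H0: P(positive) = 0.5, so the number of positives S ~ Bin(8, 0.5).
Step 4: Two-sided exact p-value = sum of Bin(8,0.5) probabilities at or below the observed probability = 0.726562.
Step 5: alpha = 0.05. fail to reject H0.

n_eff = 8, pos = 3, neg = 5, p = 0.726562, fail to reject H0.


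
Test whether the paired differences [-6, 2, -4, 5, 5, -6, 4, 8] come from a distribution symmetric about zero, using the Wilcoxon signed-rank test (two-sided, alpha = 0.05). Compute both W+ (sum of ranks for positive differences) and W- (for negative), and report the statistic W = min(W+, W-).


Step 1: Drop any zero differences (none here) and take |d_i|.
|d| = [6, 2, 4, 5, 5, 6, 4, 8]
Step 2: Midrank |d_i| (ties get averaged ranks).
ranks: |6|->6.5, |2|->1, |4|->2.5, |5|->4.5, |5|->4.5, |6|->6.5, |4|->2.5, |8|->8
Step 3: Attach original signs; sum ranks with positive sign and with negative sign.
W+ = 1 + 4.5 + 4.5 + 2.5 + 8 = 20.5
W- = 6.5 + 2.5 + 6.5 = 15.5
(Check: W+ + W- = 36 should equal n(n+1)/2 = 36.)
Step 4: Test statistic W = min(W+, W-) = 15.5.
Step 5: Ties in |d|, so use the tie-corrected normal approximation.
        E[W] = n(n+1)/4 = 8*9/4 = 18.
        Tie groups: |d|=4 (t=2), |d|=5 (t=2), |d|=6 (t=2); sum(t^3 - t) = 18.
        Var[W] = n(n+1)(2n+1)/24 - sum(t^3-t)/48 = 1224/24 - 18/48 = 50.625.
        z = (W - E[W]) / sqrt(Var[W]) = (15.5 - 18) / 7.1151 = -0.3514.
        Two-sided p = 2*Phi(z) = 0.725315.
Step 6: alpha = 0.05. fail to reject H0.

W+ = 20.5, W- = 15.5, W = min = 15.5, p = 0.725315, fail to reject H0.


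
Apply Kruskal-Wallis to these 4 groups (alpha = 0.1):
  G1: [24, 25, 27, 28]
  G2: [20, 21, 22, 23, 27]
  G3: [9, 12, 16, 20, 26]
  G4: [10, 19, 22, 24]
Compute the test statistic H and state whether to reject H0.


Step 1: Combine all N = 18 observations and assign midranks.
sorted (value, group, rank): (9,G3,1), (10,G4,2), (12,G3,3), (16,G3,4), (19,G4,5), (20,G2,6.5), (20,G3,6.5), (21,G2,8), (22,G2,9.5), (22,G4,9.5), (23,G2,11), (24,G1,12.5), (24,G4,12.5), (25,G1,14), (26,G3,15), (27,G1,16.5), (27,G2,16.5), (28,G1,18)
Step 2: Sum ranks within each group.
R_1 = 61 (n_1 = 4)
R_2 = 51.5 (n_2 = 5)
R_3 = 29.5 (n_3 = 5)
R_4 = 29 (n_4 = 4)
Step 3: H = 12/(N(N+1)) * sum(R_i^2/n_i) - 3(N+1)
     = 12/(18*19) * (61^2/4 + 51.5^2/5 + 29.5^2/5 + 29^2/4) - 3*19
     = 0.035088 * 1845 - 57
     = 7.736842.
Step 4: Ties present; correction factor C = 1 - 24/(18^3 - 18) = 0.995872. Corrected H = 7.736842 / 0.995872 = 7.768912.
Step 5: Under H0, H ~ chi^2(3); p-value = 0.051037.
Step 6: alpha = 0.1. reject H0.

H = 7.7689, df = 3, p = 0.051037, reject H0.


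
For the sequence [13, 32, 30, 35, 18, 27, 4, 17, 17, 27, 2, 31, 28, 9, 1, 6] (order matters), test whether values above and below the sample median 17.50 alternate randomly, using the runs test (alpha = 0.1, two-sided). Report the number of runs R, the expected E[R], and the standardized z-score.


Step 1: Compute median = 17.50; label A = above, B = below.
Labels in order: BAAAAABBBABAABBB  (n_A = 8, n_B = 8)
Step 2: Count runs R = 7.
Step 3: Under H0 (random ordering), E[R] = 2*n_A*n_B/(n_A+n_B) + 1 = 2*8*8/16 + 1 = 9.0000.
        Var[R] = 2*n_A*n_B*(2*n_A*n_B - n_A - n_B) / ((n_A+n_B)^2 * (n_A+n_B-1)) = 14336/3840 = 3.7333.
        SD[R] = 1.9322.
Step 4: Continuity-corrected z = (R + 0.5 - E[R]) / SD[R] = (7 + 0.5 - 9.0000) / 1.9322 = -0.7763.
Step 5: Two-sided p-value via normal approximation = 2*(1 - Phi(|z|)) = 0.437558.
Step 6: alpha = 0.1. fail to reject H0.

R = 7, z = -0.7763, p = 0.437558, fail to reject H0.


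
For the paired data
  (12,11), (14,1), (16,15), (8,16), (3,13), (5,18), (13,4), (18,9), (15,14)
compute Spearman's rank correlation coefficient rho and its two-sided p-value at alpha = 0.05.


Step 1: Rank x and y separately (midranks; no ties here).
rank(x): 12->4, 14->6, 16->8, 8->3, 3->1, 5->2, 13->5, 18->9, 15->7
rank(y): 11->4, 1->1, 15->7, 16->8, 13->5, 18->9, 4->2, 9->3, 14->6
Step 2: d_i = R_x(i) - R_y(i); compute d_i^2.
  (4-4)^2=0, (6-1)^2=25, (8-7)^2=1, (3-8)^2=25, (1-5)^2=16, (2-9)^2=49, (5-2)^2=9, (9-3)^2=36, (7-6)^2=1
sum(d^2) = 162.
Step 3: rho = 1 - 6*162 / (9*(9^2 - 1)) = 1 - 972/720 = -0.350000.
Step 4: Under H0, t = rho * sqrt((n-2)/(1-rho^2)) = -0.9885 ~ t(7).
Step 5: Two-sided p-value from the t-distribution with 7 df = 0.355820.
Step 6: alpha = 0.05. fail to reject H0.

rho = -0.3500, p = 0.355820, fail to reject H0 at alpha = 0.05.


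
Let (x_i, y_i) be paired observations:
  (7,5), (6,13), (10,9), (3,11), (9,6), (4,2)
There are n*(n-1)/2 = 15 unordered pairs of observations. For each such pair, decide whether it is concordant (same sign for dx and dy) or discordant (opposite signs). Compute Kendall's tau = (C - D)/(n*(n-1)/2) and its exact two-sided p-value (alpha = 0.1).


Step 1: Enumerate the 15 unordered pairs (i,j) with i<j and classify each by sign(x_j-x_i) * sign(y_j-y_i).
  (1,2):dx=-1,dy=+8->D; (1,3):dx=+3,dy=+4->C; (1,4):dx=-4,dy=+6->D; (1,5):dx=+2,dy=+1->C
  (1,6):dx=-3,dy=-3->C; (2,3):dx=+4,dy=-4->D; (2,4):dx=-3,dy=-2->C; (2,5):dx=+3,dy=-7->D
  (2,6):dx=-2,dy=-11->C; (3,4):dx=-7,dy=+2->D; (3,5):dx=-1,dy=-3->C; (3,6):dx=-6,dy=-7->C
  (4,5):dx=+6,dy=-5->D; (4,6):dx=+1,dy=-9->D; (5,6):dx=-5,dy=-4->C
Step 2: C = 8, D = 7, total pairs = 15.
Step 3: tau = (C - D)/(n(n-1)/2) = (8 - 7)/15 = 0.066667.
Step 4: Exact two-sided p-value (enumerate n! = 720 permutations of y under H0): p = 1.000000.
Step 5: alpha = 0.1. fail to reject H0.

tau_b = 0.0667 (C=8, D=7), p = 1.000000, fail to reject H0.


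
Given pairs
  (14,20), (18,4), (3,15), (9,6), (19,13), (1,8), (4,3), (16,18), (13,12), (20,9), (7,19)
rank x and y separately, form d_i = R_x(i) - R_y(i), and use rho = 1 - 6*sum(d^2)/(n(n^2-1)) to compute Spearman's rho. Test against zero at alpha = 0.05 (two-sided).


Step 1: Rank x and y separately (midranks; no ties here).
rank(x): 14->7, 18->9, 3->2, 9->5, 19->10, 1->1, 4->3, 16->8, 13->6, 20->11, 7->4
rank(y): 20->11, 4->2, 15->8, 6->3, 13->7, 8->4, 3->1, 18->9, 12->6, 9->5, 19->10
Step 2: d_i = R_x(i) - R_y(i); compute d_i^2.
  (7-11)^2=16, (9-2)^2=49, (2-8)^2=36, (5-3)^2=4, (10-7)^2=9, (1-4)^2=9, (3-1)^2=4, (8-9)^2=1, (6-6)^2=0, (11-5)^2=36, (4-10)^2=36
sum(d^2) = 200.
Step 3: rho = 1 - 6*200 / (11*(11^2 - 1)) = 1 - 1200/1320 = 0.090909.
Step 4: Under H0, t = rho * sqrt((n-2)/(1-rho^2)) = 0.2739 ~ t(9).
Step 5: Two-sided p-value from the t-distribution with 9 df = 0.790373.
Step 6: alpha = 0.05. fail to reject H0.

rho = 0.0909, p = 0.790373, fail to reject H0 at alpha = 0.05.


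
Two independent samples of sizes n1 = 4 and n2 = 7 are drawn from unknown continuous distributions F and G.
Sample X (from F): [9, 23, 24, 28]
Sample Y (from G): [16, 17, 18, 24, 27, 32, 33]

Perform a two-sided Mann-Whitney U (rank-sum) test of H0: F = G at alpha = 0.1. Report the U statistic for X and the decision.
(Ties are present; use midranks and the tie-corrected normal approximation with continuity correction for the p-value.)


Step 1: Combine and sort all 11 observations; assign midranks.
sorted (value, group): (9,X), (16,Y), (17,Y), (18,Y), (23,X), (24,X), (24,Y), (27,Y), (28,X), (32,Y), (33,Y)
ranks: 9->1, 16->2, 17->3, 18->4, 23->5, 24->6.5, 24->6.5, 27->8, 28->9, 32->10, 33->11
Step 2: Rank sum for X: R1 = 1 + 5 + 6.5 + 9 = 21.5.
Step 3: U_X = R1 - n1(n1+1)/2 = 21.5 - 4*5/2 = 21.5 - 10 = 11.5.
       U_Y = n1*n2 - U_X = 28 - 11.5 = 16.5.
Step 4: Ties are present, so use the tie-corrected normal approximation (with continuity correction) for the p-value.
Step 5: p-value = 0.704817; compare to alpha = 0.1. fail to reject H0.

U_X = 11.5, p = 0.704817, fail to reject H0 at alpha = 0.1.


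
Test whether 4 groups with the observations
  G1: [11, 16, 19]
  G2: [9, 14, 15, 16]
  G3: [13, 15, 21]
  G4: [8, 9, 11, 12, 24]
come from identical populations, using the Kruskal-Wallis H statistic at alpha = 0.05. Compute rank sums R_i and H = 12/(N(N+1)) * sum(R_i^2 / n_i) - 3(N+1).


Step 1: Combine all N = 15 observations and assign midranks.
sorted (value, group, rank): (8,G4,1), (9,G2,2.5), (9,G4,2.5), (11,G1,4.5), (11,G4,4.5), (12,G4,6), (13,G3,7), (14,G2,8), (15,G2,9.5), (15,G3,9.5), (16,G1,11.5), (16,G2,11.5), (19,G1,13), (21,G3,14), (24,G4,15)
Step 2: Sum ranks within each group.
R_1 = 29 (n_1 = 3)
R_2 = 31.5 (n_2 = 4)
R_3 = 30.5 (n_3 = 3)
R_4 = 29 (n_4 = 5)
Step 3: H = 12/(N(N+1)) * sum(R_i^2/n_i) - 3(N+1)
     = 12/(15*16) * (29^2/3 + 31.5^2/4 + 30.5^2/3 + 29^2/5) - 3*16
     = 0.050000 * 1006.68 - 48
     = 2.333958.
Step 4: Ties present; correction factor C = 1 - 24/(15^3 - 15) = 0.992857. Corrected H = 2.333958 / 0.992857 = 2.350749.
Step 5: Under H0, H ~ chi^2(3); p-value = 0.502868.
Step 6: alpha = 0.05. fail to reject H0.

H = 2.3507, df = 3, p = 0.502868, fail to reject H0.


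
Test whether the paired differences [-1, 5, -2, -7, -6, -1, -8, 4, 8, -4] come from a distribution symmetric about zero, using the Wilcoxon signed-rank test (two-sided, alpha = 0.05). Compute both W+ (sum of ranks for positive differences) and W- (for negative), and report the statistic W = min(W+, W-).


Step 1: Drop any zero differences (none here) and take |d_i|.
|d| = [1, 5, 2, 7, 6, 1, 8, 4, 8, 4]
Step 2: Midrank |d_i| (ties get averaged ranks).
ranks: |1|->1.5, |5|->6, |2|->3, |7|->8, |6|->7, |1|->1.5, |8|->9.5, |4|->4.5, |8|->9.5, |4|->4.5
Step 3: Attach original signs; sum ranks with positive sign and with negative sign.
W+ = 6 + 4.5 + 9.5 = 20
W- = 1.5 + 3 + 8 + 7 + 1.5 + 9.5 + 4.5 = 35
(Check: W+ + W- = 55 should equal n(n+1)/2 = 55.)
Step 4: Test statistic W = min(W+, W-) = 20.
Step 5: Ties in |d|, so use the tie-corrected normal approximation.
        E[W] = n(n+1)/4 = 10*11/4 = 27.5.
        Tie groups: |d|=1 (t=2), |d|=4 (t=2), |d|=8 (t=2); sum(t^3 - t) = 18.
        Var[W] = n(n+1)(2n+1)/24 - sum(t^3-t)/48 = 2310/24 - 18/48 = 95.875.
        z = (W - E[W]) / sqrt(Var[W]) = (20 - 27.5) / 9.7916 = -0.7660.
        Two-sided p = 2*Phi(z) = 0.443697.
Step 6: alpha = 0.05. fail to reject H0.

W+ = 20, W- = 35, W = min = 20, p = 0.443697, fail to reject H0.


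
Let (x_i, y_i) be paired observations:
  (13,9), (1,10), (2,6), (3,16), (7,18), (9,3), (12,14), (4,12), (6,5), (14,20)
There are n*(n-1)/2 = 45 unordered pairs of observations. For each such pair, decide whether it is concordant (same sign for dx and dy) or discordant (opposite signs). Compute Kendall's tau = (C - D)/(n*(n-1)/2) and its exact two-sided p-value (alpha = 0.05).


Step 1: Enumerate the 45 unordered pairs (i,j) with i<j and classify each by sign(x_j-x_i) * sign(y_j-y_i).
  (1,2):dx=-12,dy=+1->D; (1,3):dx=-11,dy=-3->C; (1,4):dx=-10,dy=+7->D; (1,5):dx=-6,dy=+9->D
  (1,6):dx=-4,dy=-6->C; (1,7):dx=-1,dy=+5->D; (1,8):dx=-9,dy=+3->D; (1,9):dx=-7,dy=-4->C
  (1,10):dx=+1,dy=+11->C; (2,3):dx=+1,dy=-4->D; (2,4):dx=+2,dy=+6->C; (2,5):dx=+6,dy=+8->C
  (2,6):dx=+8,dy=-7->D; (2,7):dx=+11,dy=+4->C; (2,8):dx=+3,dy=+2->C; (2,9):dx=+5,dy=-5->D
  (2,10):dx=+13,dy=+10->C; (3,4):dx=+1,dy=+10->C; (3,5):dx=+5,dy=+12->C; (3,6):dx=+7,dy=-3->D
  (3,7):dx=+10,dy=+8->C; (3,8):dx=+2,dy=+6->C; (3,9):dx=+4,dy=-1->D; (3,10):dx=+12,dy=+14->C
  (4,5):dx=+4,dy=+2->C; (4,6):dx=+6,dy=-13->D; (4,7):dx=+9,dy=-2->D; (4,8):dx=+1,dy=-4->D
  (4,9):dx=+3,dy=-11->D; (4,10):dx=+11,dy=+4->C; (5,6):dx=+2,dy=-15->D; (5,7):dx=+5,dy=-4->D
  (5,8):dx=-3,dy=-6->C; (5,9):dx=-1,dy=-13->C; (5,10):dx=+7,dy=+2->C; (6,7):dx=+3,dy=+11->C
  (6,8):dx=-5,dy=+9->D; (6,9):dx=-3,dy=+2->D; (6,10):dx=+5,dy=+17->C; (7,8):dx=-8,dy=-2->C
  (7,9):dx=-6,dy=-9->C; (7,10):dx=+2,dy=+6->C; (8,9):dx=+2,dy=-7->D; (8,10):dx=+10,dy=+8->C
  (9,10):dx=+8,dy=+15->C
Step 2: C = 26, D = 19, total pairs = 45.
Step 3: tau = (C - D)/(n(n-1)/2) = (26 - 19)/45 = 0.155556.
Step 4: Exact two-sided p-value (enumerate n! = 3628800 permutations of y under H0): p = 0.600654.
Step 5: alpha = 0.05. fail to reject H0.

tau_b = 0.1556 (C=26, D=19), p = 0.600654, fail to reject H0.
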